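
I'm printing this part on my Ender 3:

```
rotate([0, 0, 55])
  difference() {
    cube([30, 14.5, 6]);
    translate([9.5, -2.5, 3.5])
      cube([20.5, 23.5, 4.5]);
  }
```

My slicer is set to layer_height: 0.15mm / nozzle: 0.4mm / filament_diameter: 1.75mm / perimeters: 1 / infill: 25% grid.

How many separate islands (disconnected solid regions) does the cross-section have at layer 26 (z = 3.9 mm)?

1

At z = 3.9 mm: the cube (footprint 30×14.5) is included at this height; the cube at (9.5, -2.5) (footprint 20.5×23.5) is included at this height; Subtracting the remaining from the first: starting from the 30×14.5 cube, the 20.5×23.5 cube at (9.5, -2.5) partially overlaps it — only the 297.25 mm² overlap (of its 481.75 mm²) is removed, clipping the outline — 1 connected region; (rotated 55° about Z; rotation is an isometry so areas/perimeters/island counts are preserved). Overall, the cross-section is a single solid region. Island count = 1.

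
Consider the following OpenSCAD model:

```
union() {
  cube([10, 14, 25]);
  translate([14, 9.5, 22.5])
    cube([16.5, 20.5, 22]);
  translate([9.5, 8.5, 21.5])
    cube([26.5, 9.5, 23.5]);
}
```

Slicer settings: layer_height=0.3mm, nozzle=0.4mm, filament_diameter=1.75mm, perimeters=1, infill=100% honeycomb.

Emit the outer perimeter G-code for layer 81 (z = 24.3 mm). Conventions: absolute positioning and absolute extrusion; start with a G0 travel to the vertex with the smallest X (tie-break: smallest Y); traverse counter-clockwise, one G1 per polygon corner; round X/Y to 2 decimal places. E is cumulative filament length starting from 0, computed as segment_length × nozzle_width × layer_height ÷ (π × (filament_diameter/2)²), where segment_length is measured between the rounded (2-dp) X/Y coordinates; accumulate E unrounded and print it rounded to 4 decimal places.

G0 X0.00 Y0.00 Z24.30
G1 X10.00 Y0.00 E0.4989
G1 X10.00 Y8.50 E0.9230
G1 X36.00 Y8.50 E2.2201
G1 X36.00 Y18.00 E2.6941
G1 X30.50 Y18.00 E2.9685
G1 X30.50 Y30.00 E3.5671
G1 X14.00 Y30.00 E4.3903
G1 X14.00 Y18.00 E4.9890
G1 X9.50 Y18.00 E5.2135
G1 X9.50 Y14.00 E5.4131
G1 X0.00 Y14.00 E5.8870
G1 X0.00 Y0.00 E6.5855

At z = 24.3 mm: the 10×14 cube contributes its full rectangle; the cube at (14, 9.5) (footprint 16.5×20.5) is included at this height; the 26.5×9.5 cube at (9.5, 8.5) contributes its full rectangle; Taking the union: the regions partially overlap (shared area 143.00 mm²), so overlapping operands fuse into one piece — 1 connected region. The outline is a single polygon with 12 vertices. Extrusion per mm of travel: 0.4 × 0.3 / (π × 0.875²) = 0.049890. Accumulating E over each segment gives final E = 6.5855.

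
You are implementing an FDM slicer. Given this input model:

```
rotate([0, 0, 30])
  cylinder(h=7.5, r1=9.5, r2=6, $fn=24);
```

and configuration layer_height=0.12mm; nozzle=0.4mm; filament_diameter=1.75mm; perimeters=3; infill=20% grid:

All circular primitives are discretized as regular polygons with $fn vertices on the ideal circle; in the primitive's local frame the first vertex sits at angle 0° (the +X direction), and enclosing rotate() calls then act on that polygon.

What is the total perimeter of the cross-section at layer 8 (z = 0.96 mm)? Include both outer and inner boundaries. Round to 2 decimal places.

56.71 mm

At z = 0.96 mm: the cone (r1=9.5→r2=6) has section circumradius 9.052 here — a regular 24-gon (perimeter = 2·24·9.052·sin(180°/24) = 56.71 mm); (whole slice rotated 30° about Z — lengths, areas and connectivity unchanged). Overall, the cross-section is a single solid region. Total boundary length (outer) = 56.71 mm.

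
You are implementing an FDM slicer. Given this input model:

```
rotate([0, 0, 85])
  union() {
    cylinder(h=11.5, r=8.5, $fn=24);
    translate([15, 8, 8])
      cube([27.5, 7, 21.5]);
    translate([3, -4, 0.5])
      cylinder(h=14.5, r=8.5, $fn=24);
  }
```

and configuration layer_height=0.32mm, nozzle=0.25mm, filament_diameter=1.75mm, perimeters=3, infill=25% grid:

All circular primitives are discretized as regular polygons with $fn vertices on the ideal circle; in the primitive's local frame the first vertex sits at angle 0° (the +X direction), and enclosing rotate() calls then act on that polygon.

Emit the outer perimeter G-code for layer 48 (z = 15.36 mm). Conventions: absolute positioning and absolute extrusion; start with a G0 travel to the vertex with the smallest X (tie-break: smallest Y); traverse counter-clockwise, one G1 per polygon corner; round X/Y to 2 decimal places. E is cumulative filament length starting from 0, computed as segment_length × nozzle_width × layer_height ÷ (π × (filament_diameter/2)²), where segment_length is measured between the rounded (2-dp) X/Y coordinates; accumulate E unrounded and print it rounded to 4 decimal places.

G0 X-13.64 Y16.25 Z15.36
G1 X-6.66 Y15.64 E0.2330
G1 X-4.27 Y43.04 E1.1478
G1 X-11.24 Y43.65 E1.3805
G1 X-13.64 Y16.25 E2.2954

At z = 15.36 mm: the cylinder is absent (z outside [0, 11.5]); the 27.5×7 cube at (15, 8) contributes its full rectangle; the cylinder at (3, -4) is absent (z outside [0.5, 15]); Combining (union): only the 27.5×7 cube at (15, 8) is present, so the union is just that shape — 1 connected region; (rotated 85° about Z; rotation is an isometry so areas/perimeters/island counts are preserved). The outline is a single polygon with 4 vertices. Extrusion per mm of travel: 0.25 × 0.32 / (π × 0.875²) = 0.033260. Accumulating E over each segment gives final E = 2.2954.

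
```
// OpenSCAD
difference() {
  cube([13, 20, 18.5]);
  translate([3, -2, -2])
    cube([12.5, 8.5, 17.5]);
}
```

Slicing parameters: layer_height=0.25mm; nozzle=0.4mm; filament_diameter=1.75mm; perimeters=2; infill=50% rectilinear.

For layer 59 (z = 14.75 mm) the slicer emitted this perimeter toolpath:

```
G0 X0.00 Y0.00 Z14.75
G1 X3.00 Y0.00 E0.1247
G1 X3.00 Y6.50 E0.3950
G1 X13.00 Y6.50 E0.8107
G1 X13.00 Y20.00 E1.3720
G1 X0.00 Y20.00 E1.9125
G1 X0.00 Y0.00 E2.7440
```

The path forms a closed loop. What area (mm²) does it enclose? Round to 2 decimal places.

Apply the shoelace formula to the sequence of (X, Y) vertices; enclosed area = 195.00 mm².

195.00 mm²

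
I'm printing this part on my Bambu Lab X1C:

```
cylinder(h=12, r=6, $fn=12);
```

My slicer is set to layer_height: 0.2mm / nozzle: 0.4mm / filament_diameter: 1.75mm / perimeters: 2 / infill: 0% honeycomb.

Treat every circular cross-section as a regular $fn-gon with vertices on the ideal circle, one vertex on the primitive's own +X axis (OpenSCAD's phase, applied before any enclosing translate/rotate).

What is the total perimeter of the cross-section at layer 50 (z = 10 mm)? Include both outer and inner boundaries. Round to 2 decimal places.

At z = 10 mm: the r=6 cylinder contributes a regular 12-gon of circumradius 6 (perimeter = 2·12·6.000·sin(180°/12) = 37.27 mm). Overall, the cross-section is a single solid region. Total boundary length (outer) = 37.27 mm.

37.27 mm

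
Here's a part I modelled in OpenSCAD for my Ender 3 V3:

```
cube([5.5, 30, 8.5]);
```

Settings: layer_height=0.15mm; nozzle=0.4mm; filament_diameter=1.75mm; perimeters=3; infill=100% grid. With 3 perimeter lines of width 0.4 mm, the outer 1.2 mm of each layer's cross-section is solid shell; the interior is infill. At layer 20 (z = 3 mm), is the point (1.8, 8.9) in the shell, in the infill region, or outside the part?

At z = 3 mm: the 5.5×30 cube contributes its full rectangle. Overall, the cross-section is a single solid region. The nearest boundary edge runs (0.00, 30.00)→(0.00, 0.00); distance from the point to it = 1.80 mm. The point is inside the cross-section and 1.80 mm from the nearest boundary — more than the 1.2 mm shell width (3 × 0.4), so it's in the infill interior.

infill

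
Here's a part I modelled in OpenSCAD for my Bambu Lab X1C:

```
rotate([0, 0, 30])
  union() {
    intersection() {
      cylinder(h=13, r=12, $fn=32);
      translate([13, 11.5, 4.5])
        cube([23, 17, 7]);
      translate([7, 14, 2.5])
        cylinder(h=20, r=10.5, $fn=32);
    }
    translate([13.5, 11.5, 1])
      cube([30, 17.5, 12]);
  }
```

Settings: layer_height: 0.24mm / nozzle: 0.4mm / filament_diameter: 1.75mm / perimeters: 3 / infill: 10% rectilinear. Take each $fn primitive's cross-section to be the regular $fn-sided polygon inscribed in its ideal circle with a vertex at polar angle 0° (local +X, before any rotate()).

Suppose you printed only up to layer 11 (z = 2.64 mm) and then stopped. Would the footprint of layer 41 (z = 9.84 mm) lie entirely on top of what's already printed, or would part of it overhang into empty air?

entirely on top

Compare the two slices. At z = 2.64: the r=12 cylinder gives a regular 32-gon of circumradius 12 (constant along its height) (area = (32/2)·12.000²·sin(360°/32) = 449.49 mm²); the cube at (13, 11.5) is not intersected at this z (z outside [4.5, 11.5]); the r=10.5 cylinder at (7, 14) contributes a regular 32-gon of circumradius 10.5 (area = (32/2)·10.500²·sin(360°/32) = 344.14 mm²); Keeping only the common overlap: at least one operand is absent at this height, so nothing remains; the cube at (13.5, 11.5) (footprint 30×17.5) is included at this height (area 525.00 mm²); Taking the union: only the 30×17.5 cube at (13.5, 11.5) is present, so the union is just that shape — area = 525.00 mm²; (rotated 30° about Z; rotation is an isometry so areas/perimeters/island counts are preserved). At z = 9.84: the r=12 cylinder contributes a regular 32-gon of circumradius 12 (area = (32/2)·12.000²·sin(360°/32) = 449.49 mm²); the 23×17 cube at (13, 11.5) contributes its full rectangle (area 391.00 mm²); the cylinder at (7, 14): section is a regular 32-gon, circumradius r=10.5 (area = (32/2)·10.500²·sin(360°/32) = 344.14 mm²); After intersecting: the 23×17 cube at (13, 11.5) does not overlap the r=12 cylinder (empty); the r=10.5 cylinder at (7, 14) does not overlap the running intersection (empty) — nothing remains; the cube at (13.5, 11.5) is present — its section is the full 30×17.5 rectangle (area 525.00 mm²); Combining (union): only the 30×17.5 cube at (13.5, 11.5) is present, so the union is just that shape — area = 525.00 mm²; (whole slice rotated 30° about Z — lengths, areas and connectivity unchanged). Checking containment: the cross-section at z = 9.84 is a subset of the cross-section at z = 2.64.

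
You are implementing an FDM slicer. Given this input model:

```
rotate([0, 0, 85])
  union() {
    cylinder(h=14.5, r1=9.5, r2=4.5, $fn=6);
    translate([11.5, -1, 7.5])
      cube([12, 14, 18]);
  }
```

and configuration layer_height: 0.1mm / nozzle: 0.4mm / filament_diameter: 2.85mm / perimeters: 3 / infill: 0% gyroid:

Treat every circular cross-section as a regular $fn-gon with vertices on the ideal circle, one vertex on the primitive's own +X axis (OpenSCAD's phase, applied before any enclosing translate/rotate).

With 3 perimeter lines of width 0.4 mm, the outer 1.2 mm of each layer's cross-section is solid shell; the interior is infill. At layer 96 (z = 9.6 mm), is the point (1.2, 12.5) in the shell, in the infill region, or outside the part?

shell

At z = 9.6 mm: the cone contributes a regular 6-gon of circumradius 6.190 (interpolated between r1=9.5 and r2=4.5 at t=0.662); the cube at (11.5, -1) (footprint 12×14) is included at this height; Merging all regions: the 2 present regions are separate (no shared area or edge), so areas and boundary lengths simply add and each stays a separate island — 2 connected regions; (rotated 85° about Z; rotation is an isometry so areas/perimeters/island counts are preserved). Overall, the cross-section has 2 separate islands. Undo the 85° rotation: the query point maps to (12.557, -0.106) in the un-rotated model frame. The nearest boundary edge runs (23.50, -1.00)→(11.50, -1.00); distance from the point to it = 0.89 mm. (Shell/infill is judged within the island containing the point — the largest one.) The point is inside the cross-section, 0.89 mm from the nearest boundary — within the 1.2 mm shell band (3 × 0.4).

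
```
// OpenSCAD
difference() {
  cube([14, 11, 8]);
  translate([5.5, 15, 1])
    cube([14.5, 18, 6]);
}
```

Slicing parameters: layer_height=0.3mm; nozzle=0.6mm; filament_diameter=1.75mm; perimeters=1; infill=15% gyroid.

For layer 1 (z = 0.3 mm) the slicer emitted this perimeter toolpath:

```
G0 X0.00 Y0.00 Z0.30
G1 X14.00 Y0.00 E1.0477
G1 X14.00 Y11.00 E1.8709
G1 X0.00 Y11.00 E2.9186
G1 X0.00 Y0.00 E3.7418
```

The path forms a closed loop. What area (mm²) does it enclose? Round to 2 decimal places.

154.00 mm²

Apply the shoelace formula to the sequence of (X, Y) vertices; enclosed area = 154.00 mm².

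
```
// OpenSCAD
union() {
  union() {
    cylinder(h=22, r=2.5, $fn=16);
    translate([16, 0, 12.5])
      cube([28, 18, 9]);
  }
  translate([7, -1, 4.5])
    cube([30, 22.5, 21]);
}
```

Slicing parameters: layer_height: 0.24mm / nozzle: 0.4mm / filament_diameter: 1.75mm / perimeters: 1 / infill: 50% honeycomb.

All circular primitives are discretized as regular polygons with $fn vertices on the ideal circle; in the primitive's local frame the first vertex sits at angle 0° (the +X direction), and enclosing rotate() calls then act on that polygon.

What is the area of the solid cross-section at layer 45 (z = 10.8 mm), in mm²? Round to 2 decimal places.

694.13 mm²

At z = 10.8 mm: the cylinder: section is a regular 16-gon, circumradius r=2.5 (area = (16/2)·2.500²·sin(360°/16) = 19.13 mm²); the cube at (16, 0) does not reach this height (z outside [12.5, 21.5]); Merging all regions: only the r=2.5 cylinder is present, so the union is just that shape — area = 19.13 mm²; the 30×22.5 cube at (7, -1) contributes its full rectangle (area 675.00 mm²); Merging all regions: the 2 present regions are separate (no shared area or edge), so areas and boundary lengths simply add and each stays a separate island — area = 694.13 mm². Overall, the cross-section has 2 separate islands. Net area = 694.13 mm².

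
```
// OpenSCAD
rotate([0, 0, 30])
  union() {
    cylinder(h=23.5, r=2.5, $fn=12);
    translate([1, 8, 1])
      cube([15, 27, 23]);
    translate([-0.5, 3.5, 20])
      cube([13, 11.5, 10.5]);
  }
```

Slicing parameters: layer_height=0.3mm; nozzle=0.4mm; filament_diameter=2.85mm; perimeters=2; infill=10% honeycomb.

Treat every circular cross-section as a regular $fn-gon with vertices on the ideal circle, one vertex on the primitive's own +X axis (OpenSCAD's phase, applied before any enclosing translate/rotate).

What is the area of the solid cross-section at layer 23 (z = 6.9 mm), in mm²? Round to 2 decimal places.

423.75 mm²

At z = 6.9 mm: the cylinder: section is a regular 12-gon, circumradius r=2.5 (area = (12/2)·2.500²·sin(360°/12) = 18.75 mm²); the cube at (1, 8) is present — its section is the full 15×27 rectangle (area 405.00 mm²); the cube at (-0.5, 3.5) is not intersected at this z (z outside [20, 30.5]); Combining (union): the 2 present regions are separate (no shared area or edge), so areas and boundary lengths simply add and each stays a separate island — area = 423.75 mm²; (rotated 30° about Z; rotation is an isometry so areas/perimeters/island counts are preserved). Overall, the cross-section has 2 separate islands. Net area = 423.75 mm².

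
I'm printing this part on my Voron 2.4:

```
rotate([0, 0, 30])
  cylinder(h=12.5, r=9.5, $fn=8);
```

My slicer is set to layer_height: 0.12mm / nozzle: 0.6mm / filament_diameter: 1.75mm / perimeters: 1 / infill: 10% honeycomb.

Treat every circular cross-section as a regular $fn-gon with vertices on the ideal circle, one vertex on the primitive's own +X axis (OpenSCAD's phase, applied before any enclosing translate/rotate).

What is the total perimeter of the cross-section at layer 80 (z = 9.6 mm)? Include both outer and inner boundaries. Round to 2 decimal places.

58.17 mm

At z = 9.6 mm: the r=9.5 cylinder gives a regular 8-gon of circumradius 9.5 (constant along its height) (perimeter = 2·8·9.500·sin(180°/8) = 58.17 mm); (rotated 30° about Z; rotation is an isometry so areas/perimeters/island counts are preserved). Overall, the cross-section is a single solid region. Total boundary length (outer) = 58.17 mm.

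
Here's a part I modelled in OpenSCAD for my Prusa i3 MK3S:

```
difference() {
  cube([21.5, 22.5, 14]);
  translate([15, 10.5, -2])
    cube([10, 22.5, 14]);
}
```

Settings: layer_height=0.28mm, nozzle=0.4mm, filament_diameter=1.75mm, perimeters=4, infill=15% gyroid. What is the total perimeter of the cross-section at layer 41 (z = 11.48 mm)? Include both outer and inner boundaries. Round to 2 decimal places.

88.00 mm

At z = 11.48 mm: the cube (footprint 21.5×22.5) is included at this height (perimeter 88.00 mm); the cube at (15, 10.5) is present — its section is the full 10×22.5 rectangle (perimeter 65.00 mm); Taking the first minus the rest: starting from the 21.5×22.5 cube, the 10×22.5 cube at (15, 10.5) partially overlaps it — only the 78.00 mm² overlap (of its 225.00 mm²) is removed, clipping the outline — boundary = 88.00 mm. Overall, the cross-section is a single solid region. Total boundary length (outer) = 88.00 mm.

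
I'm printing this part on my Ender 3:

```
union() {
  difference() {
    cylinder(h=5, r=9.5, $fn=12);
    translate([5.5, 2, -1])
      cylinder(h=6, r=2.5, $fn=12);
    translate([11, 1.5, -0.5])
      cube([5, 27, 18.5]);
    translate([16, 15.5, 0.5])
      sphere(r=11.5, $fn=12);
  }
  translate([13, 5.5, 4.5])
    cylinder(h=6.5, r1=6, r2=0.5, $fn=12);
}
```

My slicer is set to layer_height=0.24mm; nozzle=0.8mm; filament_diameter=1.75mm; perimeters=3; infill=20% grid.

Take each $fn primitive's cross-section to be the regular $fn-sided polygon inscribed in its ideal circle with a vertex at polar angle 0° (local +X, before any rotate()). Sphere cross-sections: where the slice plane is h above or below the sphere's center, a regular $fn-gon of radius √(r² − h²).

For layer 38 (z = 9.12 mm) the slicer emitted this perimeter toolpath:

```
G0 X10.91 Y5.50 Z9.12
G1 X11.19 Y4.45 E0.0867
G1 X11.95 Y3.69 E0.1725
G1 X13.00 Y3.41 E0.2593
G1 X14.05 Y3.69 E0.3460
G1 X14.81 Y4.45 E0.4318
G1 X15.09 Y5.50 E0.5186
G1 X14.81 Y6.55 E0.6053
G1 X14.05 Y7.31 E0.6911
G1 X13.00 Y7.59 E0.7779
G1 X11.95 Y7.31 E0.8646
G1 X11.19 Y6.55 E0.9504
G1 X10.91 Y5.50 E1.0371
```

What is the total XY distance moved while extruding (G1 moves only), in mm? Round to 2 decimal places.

12.99 mm

Sum the Euclidean lengths of each G1 segment: total = 12.99 mm.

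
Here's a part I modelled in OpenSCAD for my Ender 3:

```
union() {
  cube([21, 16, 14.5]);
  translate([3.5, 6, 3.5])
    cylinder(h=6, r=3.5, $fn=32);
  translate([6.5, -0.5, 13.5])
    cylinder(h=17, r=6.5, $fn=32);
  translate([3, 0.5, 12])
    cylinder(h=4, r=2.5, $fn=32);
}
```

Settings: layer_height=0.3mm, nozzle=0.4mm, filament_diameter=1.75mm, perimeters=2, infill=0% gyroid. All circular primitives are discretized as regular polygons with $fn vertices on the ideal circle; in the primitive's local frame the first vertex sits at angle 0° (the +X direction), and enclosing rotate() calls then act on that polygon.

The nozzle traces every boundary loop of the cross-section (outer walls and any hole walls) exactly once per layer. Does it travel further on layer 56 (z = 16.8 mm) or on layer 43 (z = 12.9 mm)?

Layer 56 (z = 16.8): the cube is absent (z outside [0, 14.5]); the cylinder at (3.5, 6) does not reach this height (z outside [3.5, 9.5]); the r=6.5 cylinder at (6.5, -0.5) gives a regular 32-gon of circumradius 6.5 (constant along its height) (perimeter = 2·32·6.500·sin(180°/32) = 40.78 mm); the cylinder at (3, 0.5) does not reach this height (z outside [12, 16]); Combining (union): only the r=6.5 cylinder at (6.5, -0.5) is present, so the union is just that shape — boundary = 40.78 mm. So its perimeter = 40.78 mm. Layer 43 (z = 12.9): the 21×16 cube contributes its full rectangle (perimeter 74.00 mm); the cylinder at (3.5, 6) does not reach this height (z outside [3.5, 9.5]); the cylinder at (6.5, -0.5) does not reach this height (z outside [13.5, 30.5]); the r=2.5 cylinder at (3, 0.5) gives a regular 32-gon of circumradius 2.5 (constant along its height) (perimeter = 2·32·2.500·sin(180°/32) = 15.68 mm); Taking the union: the regions partially overlap (shared area 12.23 mm²), so the edge portions inside another operand are dropped and the merged outline is re-measured after clipping — boundary = 75.94 mm. So its perimeter = 75.94 mm. Layer 43 is larger (75.94 vs 40.78 mm).

layer 43 (z = 12.9 mm)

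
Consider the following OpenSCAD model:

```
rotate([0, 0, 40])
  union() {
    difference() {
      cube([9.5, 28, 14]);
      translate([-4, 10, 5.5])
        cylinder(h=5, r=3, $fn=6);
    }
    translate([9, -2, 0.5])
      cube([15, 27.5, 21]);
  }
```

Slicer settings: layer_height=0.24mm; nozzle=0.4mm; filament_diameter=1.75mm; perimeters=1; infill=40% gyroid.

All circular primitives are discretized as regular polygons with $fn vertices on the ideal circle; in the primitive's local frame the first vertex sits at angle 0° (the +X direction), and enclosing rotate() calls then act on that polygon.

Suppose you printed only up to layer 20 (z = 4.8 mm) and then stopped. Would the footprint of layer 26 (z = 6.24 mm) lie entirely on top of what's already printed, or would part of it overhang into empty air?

entirely on top

Compare the two slices. At z = 4.8: the 9.5×28 cube contributes its full rectangle (area 266.00 mm²); the cylinder at (-4, 10) is absent (z outside [5.5, 10.5]); After the difference (first − rest): none of the subtracted shapes is present at this height, so the 9.5×28 cube is unchanged — area = 266.00 mm²; the 15×27.5 cube at (9, -2) contributes its full rectangle (area 412.50 mm²); Taking the union: the regions partially overlap — summed areas 678.50 mm² minus the doubly-counted overlap 12.75 mm² gives 665.75 mm² — area = 665.75 mm²; (rotated 40° about Z; rotation is an isometry so areas/perimeters/island counts are preserved). At z = 6.24: the 9.5×28 cube contributes its full rectangle (area 266.00 mm²); the cylinder at (-4, 10): section is a regular 6-gon, circumradius r=3 (area = (6/2)·3.000²·sin(360°/6) = 23.38 mm²); Taking the first minus the rest: starting from the 9.5×28 cube (266.00 mm²), the r=3 cylinder at (-4, 10) misses the remaining region (no effect) — area = 266.00 mm²; the cube at (9, -2) (footprint 15×27.5) is included at this height (area 412.50 mm²); Combining (union): the regions partially overlap — summed areas 678.50 mm² minus the doubly-counted overlap 12.75 mm² gives 665.75 mm² — area = 665.75 mm²; (rotated 40° about Z; rotation is an isometry so areas/perimeters/island counts are preserved). Checking containment: the cross-section at z = 6.24 is a subset of the cross-section at z = 4.8.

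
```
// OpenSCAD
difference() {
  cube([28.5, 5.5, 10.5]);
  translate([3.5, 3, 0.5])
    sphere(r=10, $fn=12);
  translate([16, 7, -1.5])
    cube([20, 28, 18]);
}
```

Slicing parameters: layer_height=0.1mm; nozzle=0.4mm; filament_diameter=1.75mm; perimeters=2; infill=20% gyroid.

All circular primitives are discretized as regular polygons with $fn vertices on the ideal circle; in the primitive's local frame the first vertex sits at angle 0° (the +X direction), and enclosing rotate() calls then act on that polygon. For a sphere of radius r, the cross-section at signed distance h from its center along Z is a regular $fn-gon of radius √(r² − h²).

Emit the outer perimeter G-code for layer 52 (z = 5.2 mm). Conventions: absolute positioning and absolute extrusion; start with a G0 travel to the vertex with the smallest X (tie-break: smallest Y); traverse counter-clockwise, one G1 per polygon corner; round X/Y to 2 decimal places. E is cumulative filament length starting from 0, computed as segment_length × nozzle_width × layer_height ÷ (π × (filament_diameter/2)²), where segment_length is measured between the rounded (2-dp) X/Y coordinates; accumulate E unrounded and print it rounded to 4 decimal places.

At z = 5.2 mm: the cube is present — its section is the full 28.5×5.5 rectangle; the r=10 sphere at (3.5, 3) slices to a regular 12-gon of circumradius 8.827 (√(r²−h²) with h=4.7 from center); the 20×28 cube at (16, 7) contributes its full rectangle; After the difference (first − rest): starting from the 28.5×5.5 cube, the r=10 sphere at (3.5, 3) partially overlaps it — only the 65.75 mm² overlap (of its 233.73 mm²) is removed, clipping the outline; the 20×28 cube at (16, 7) misses the remaining region (no effect) — 1 connected region. The outline is a single polygon with 5 vertices. Extrusion per mm of travel: 0.4 × 0.1 / (π × 0.875²) = 0.016630. Accumulating E over each segment gives final E = 0.7486.

G0 X11.52 Y0.00 Z5.20
G1 X28.50 Y0.00 E0.2824
G1 X28.50 Y5.50 E0.3738
G1 X11.66 Y5.50 E0.6539
G1 X12.33 Y3.00 E0.6969
G1 X11.52 Y0.00 E0.7486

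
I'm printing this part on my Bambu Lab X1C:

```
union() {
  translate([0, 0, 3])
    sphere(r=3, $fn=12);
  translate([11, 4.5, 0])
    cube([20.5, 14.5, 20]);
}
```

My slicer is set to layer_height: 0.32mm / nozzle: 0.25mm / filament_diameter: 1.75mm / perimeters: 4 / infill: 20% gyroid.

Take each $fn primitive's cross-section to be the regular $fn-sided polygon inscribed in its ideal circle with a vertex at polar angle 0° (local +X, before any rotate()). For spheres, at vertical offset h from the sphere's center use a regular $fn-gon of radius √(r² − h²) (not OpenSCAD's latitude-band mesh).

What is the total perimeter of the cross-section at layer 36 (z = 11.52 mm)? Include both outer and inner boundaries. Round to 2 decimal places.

At z = 11.52 mm: the sphere does not reach this height (|z−center|=8.520 > r=3); the cube at (11, 4.5) is present — its section is the full 20.5×14.5 rectangle (perimeter 70.00 mm); Taking the union: only the 20.5×14.5 cube at (11, 4.5) is present, so the union is just that shape — boundary = 70.00 mm. Overall, the cross-section is a single solid region. Total boundary length (outer) = 70.00 mm.

70.00 mm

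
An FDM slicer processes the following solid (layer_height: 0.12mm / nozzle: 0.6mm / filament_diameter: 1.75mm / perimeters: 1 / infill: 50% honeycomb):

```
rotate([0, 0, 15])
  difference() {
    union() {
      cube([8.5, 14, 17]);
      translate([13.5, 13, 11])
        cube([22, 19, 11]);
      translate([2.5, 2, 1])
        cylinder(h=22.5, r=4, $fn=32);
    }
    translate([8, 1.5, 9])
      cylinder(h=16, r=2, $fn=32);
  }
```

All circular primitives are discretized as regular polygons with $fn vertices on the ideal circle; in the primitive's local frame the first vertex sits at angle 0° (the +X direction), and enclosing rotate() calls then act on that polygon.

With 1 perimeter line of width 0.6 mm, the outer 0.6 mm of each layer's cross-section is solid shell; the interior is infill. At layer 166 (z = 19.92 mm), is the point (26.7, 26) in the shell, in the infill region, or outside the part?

infill

At z = 19.92 mm: the cube is not intersected at this z (z outside [0, 17]); the 22×19 cube at (13.5, 13) contributes its full rectangle; the r=4 cylinder at (2.5, 2) contributes a regular 32-gon of circumradius 4; Merging all regions: the 2 present regions are separate (no shared area or edge), so areas and boundary lengths simply add and each stays a separate island — 2 connected regions; the cylinder at (8, 1.5): section is a regular 32-gon, circumradius r=2; After the difference (first − rest): starting from that combined region, the r=2 cylinder at (8, 1.5) partially overlaps it — only the 0.66 mm² overlap (of its 12.49 mm²) is removed, clipping the outline — 2 connected regions; (whole slice rotated 15° about Z — lengths, areas and connectivity unchanged). Overall, the cross-section has 2 separate islands. Undo the 15° rotation: the query point maps to (32.520, 18.204) in the un-rotated model frame. The nearest boundary edge runs (35.50, 32.00)→(35.50, 13.00); distance from the point to it = 2.98 mm. (Shell/infill is judged within the island containing the point — the largest one.) The point is inside the cross-section and 2.98 mm from the nearest boundary — more than the 0.6 mm shell width (1 × 0.6), so it's in the infill interior.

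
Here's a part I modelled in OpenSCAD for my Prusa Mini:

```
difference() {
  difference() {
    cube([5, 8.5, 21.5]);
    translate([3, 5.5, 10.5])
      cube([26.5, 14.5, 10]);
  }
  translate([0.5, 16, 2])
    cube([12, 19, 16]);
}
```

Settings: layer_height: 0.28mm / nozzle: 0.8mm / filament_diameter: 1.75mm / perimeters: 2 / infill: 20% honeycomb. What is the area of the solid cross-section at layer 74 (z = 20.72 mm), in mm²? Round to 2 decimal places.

42.50 mm²

At z = 20.72 mm: the cube (footprint 5×8.5) is included at this height (area 42.50 mm²); the cube at (3, 5.5) does not reach this height (z outside [10.5, 20.5]); Subtracting the remaining from the first: none of the subtracted shapes is present at this height, so the 5×8.5 cube is unchanged — area = 42.50 mm²; the cube at (0.5, 16) is absent (z outside [2, 18]); After the difference (first − rest): none of the subtracted shapes is present at this height, so the result so far is unchanged — area = 42.50 mm². Overall, the cross-section is a single solid region. Net area = 42.50 mm².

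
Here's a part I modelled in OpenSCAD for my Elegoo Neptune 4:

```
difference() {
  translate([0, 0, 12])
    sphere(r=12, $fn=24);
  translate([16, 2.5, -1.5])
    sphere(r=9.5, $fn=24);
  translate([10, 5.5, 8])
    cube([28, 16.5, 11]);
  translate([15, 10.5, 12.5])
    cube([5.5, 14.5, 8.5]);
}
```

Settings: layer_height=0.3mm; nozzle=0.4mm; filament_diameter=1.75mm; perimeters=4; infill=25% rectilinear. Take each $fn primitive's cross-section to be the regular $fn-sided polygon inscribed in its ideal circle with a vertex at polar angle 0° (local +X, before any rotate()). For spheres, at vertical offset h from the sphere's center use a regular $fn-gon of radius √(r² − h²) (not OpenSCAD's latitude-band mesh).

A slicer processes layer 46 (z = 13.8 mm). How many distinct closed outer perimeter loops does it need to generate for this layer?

1

At z = 13.8 mm: the r=12 sphere contributes a regular 24-gon of circumradius √(12²−1.8²) = 11.864; the sphere at (16, 2.5) does not reach this height (|z−center|=15.300 > r=9.5); the cube at (10, 5.5) (footprint 28×16.5) is included at this height; the cube at (15, 10.5) is present — its section is the full 5.5×14.5 rectangle; Taking the first minus the rest: starting from the r=12 sphere, the 28×16.5 cube at (10, 5.5) partially overlaps it — only the 0.21 mm² overlap (of its 462.00 mm²) is removed, clipping the outline; the 5.5×14.5 cube at (15, 10.5) misses the remaining region (no effect) — 1 connected region. The result has 1 disconnected region.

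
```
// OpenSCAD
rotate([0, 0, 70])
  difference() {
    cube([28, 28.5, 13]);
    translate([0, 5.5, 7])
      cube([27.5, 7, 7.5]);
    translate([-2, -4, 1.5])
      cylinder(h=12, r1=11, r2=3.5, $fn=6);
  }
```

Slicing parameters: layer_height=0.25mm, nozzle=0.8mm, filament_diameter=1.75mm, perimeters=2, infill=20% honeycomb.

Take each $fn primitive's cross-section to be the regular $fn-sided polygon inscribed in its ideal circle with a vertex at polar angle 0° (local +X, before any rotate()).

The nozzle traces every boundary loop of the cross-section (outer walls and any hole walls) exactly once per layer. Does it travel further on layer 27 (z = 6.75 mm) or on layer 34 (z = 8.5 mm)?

Layer 27 (z = 6.75): the 28×28.5 cube contributes its full rectangle (perimeter 113.00 mm); the cube at (0, 5.5) does not reach this height (z outside [7, 14.5]); the cone at (-2, -4): at t=0.438 of its height the radius interpolates to r₁+(r₂−r₁)t = 7.719, giving a regular 6-gon of that circumradius (perimeter = 2·6·7.719·sin(180°/6) = 46.31 mm); After the difference (first − rest): starting from the 28×28.5 cube, the cone at (-2, -4) partially overlaps it — only the 7.07 mm² overlap (of its 154.79 mm²) is removed, clipping the outline — boundary = 111.87 mm; (rotated 70° about Z; rotation is an isometry so areas/perimeters/island counts are preserved). So its perimeter = 111.87 mm. Layer 34 (z = 8.5): the cube is present — its section is the full 28×28.5 rectangle (perimeter 113.00 mm); the 27.5×7 cube at (0, 5.5) contributes its full rectangle (perimeter 69.00 mm); the cone at (-2, -4): at t=0.583 of its height the radius interpolates to r₁+(r₂−r₁)t = 6.625, giving a regular 6-gon of that circumradius (perimeter = 2·6·6.625·sin(180°/6) = 39.75 mm); Subtracting the remaining from the first: starting from the 28×28.5 cube, the 27.5×7 cube at (0, 5.5) lies inside it touching the edge (removes its full 192.50 mm²); the cone at (-2, -4) partially overlaps it — only the 3.15 mm² overlap (of its 114.03 mm²) is removed, clipping the outline — boundary = 167.27 mm; (whole slice rotated 70° about Z — lengths, areas and connectivity unchanged). So its perimeter = 167.27 mm. Layer 34 is larger (167.27 vs 111.87 mm).

layer 34 (z = 8.5 mm)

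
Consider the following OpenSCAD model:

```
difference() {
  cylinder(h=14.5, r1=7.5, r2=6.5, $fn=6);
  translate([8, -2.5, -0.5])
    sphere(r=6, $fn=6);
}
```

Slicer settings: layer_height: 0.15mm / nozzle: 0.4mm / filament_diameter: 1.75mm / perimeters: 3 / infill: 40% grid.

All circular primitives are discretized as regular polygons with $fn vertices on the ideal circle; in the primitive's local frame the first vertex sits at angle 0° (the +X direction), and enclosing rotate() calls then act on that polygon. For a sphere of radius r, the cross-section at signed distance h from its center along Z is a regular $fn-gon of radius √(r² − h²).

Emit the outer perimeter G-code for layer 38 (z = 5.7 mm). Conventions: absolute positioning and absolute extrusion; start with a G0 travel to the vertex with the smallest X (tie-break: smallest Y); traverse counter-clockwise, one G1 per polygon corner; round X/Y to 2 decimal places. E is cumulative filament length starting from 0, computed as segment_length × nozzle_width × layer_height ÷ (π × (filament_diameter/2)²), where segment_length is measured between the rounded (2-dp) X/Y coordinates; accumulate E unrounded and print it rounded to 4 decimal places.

G0 X-7.11 Y0.00 Z5.70
G1 X-3.55 Y-6.15 E0.1773
G1 X3.55 Y-6.15 E0.3544
G1 X7.11 Y0.00 E0.5316
G1 X3.55 Y6.15 E0.7089
G1 X-3.55 Y6.15 E0.8860
G1 X-7.11 Y0.00 E1.0633

At z = 5.7 mm: the cone (r1=7.5→r2=6.5) has section circumradius 7.107 here — a regular 6-gon; the sphere at (8, -2.5) is absent (|z−center|=6.200 > r=6); After the difference (first − rest): none of the subtracted shapes is present at this height, so the cone is unchanged — 1 connected region. The outline is a single polygon with 6 vertices. Extrusion per mm of travel: 0.4 × 0.15 / (π × 0.875²) = 0.024945. Accumulating E over each segment gives final E = 1.0633.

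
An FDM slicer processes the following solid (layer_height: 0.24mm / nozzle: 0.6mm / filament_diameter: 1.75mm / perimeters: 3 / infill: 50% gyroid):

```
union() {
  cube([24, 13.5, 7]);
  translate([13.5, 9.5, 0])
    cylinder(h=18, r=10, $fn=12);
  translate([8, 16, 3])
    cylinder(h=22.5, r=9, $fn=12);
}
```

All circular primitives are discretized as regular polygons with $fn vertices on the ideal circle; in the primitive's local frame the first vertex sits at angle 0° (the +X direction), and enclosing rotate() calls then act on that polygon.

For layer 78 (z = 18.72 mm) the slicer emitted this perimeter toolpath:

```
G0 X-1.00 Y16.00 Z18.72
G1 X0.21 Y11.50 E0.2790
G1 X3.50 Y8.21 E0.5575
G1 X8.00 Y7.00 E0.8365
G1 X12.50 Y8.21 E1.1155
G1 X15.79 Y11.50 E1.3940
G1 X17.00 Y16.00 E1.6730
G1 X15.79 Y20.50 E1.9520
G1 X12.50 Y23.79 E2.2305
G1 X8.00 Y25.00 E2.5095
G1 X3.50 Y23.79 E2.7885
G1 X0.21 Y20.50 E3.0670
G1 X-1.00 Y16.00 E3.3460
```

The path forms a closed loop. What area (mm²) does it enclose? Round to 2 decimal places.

242.87 mm²

Apply the shoelace formula to the sequence of (X, Y) vertices; enclosed area = 242.87 mm².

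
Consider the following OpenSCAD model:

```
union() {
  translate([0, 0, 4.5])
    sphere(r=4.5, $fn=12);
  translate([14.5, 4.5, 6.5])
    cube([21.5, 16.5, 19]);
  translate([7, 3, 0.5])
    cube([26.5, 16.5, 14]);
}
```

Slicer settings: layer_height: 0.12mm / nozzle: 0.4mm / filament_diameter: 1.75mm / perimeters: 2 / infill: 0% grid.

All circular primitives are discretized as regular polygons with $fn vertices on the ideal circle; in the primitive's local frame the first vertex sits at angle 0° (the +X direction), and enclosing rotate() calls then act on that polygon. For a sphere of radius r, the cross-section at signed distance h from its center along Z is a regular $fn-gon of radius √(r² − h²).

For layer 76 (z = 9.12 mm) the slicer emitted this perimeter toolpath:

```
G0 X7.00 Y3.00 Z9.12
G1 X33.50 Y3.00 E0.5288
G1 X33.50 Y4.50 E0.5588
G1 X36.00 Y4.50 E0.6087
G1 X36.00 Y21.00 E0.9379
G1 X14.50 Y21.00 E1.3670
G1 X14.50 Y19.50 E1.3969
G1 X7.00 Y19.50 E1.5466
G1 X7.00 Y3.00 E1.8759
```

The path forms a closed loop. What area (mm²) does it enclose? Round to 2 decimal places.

Apply the shoelace formula to the sequence of (X, Y) vertices; enclosed area = 507.00 mm².

507.00 mm²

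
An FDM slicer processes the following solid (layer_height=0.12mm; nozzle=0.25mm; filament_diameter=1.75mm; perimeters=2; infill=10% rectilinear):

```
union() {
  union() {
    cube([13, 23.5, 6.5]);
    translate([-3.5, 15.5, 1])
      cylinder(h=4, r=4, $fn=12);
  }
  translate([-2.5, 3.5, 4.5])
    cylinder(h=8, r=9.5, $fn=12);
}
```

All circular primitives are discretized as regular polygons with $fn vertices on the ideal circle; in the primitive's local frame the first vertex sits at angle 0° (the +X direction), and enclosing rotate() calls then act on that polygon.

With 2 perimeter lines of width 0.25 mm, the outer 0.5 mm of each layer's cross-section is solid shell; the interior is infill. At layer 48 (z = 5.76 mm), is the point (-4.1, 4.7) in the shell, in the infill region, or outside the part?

At z = 5.76 mm: the cube (footprint 13×23.5) is included at this height; the cylinder at (-3.5, 15.5) does not reach this height (z outside [1, 5]); Combining (union): only the 13×23.5 cube is present, so the union is just that shape — 1 connected region; the r=9.5 cylinder at (-2.5, 3.5) gives a regular 12-gon of circumradius 9.5 (constant along its height); Taking the union: the regions partially overlap (shared area 67.63 mm²), so overlapping operands fuse into one piece — 1 connected region. Overall, the cross-section is a single solid region. The nearest boundary edge runs (-10.73, 8.25)→(-7.25, 11.73); distance from the point to it = 7.20 mm. The point is inside the cross-section and 7.20 mm from the nearest boundary — more than the 0.5 mm shell width (2 × 0.25), so it's in the infill interior.

infill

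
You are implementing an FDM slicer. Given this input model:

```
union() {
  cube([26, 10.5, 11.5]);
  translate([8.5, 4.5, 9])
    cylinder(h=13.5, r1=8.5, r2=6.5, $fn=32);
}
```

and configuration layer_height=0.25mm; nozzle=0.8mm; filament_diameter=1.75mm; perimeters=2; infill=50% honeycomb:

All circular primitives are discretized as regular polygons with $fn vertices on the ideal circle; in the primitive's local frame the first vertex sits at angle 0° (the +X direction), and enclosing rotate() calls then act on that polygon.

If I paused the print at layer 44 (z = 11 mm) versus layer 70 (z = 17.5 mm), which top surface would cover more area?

Layer 44 (z = 11): the cube is present — its section is the full 26×10.5 rectangle (area 273.00 mm²); the cone at (8.5, 4.5): at t=0.148 of its height the radius interpolates to r₁+(r₂−r₁)t = 8.204, giving a regular 32-gon of that circumradius (area = (32/2)·8.204²·sin(360°/32) = 210.08 mm²); Combining (union): the regions partially overlap — summed areas 483.08 mm² minus the doubly-counted overlap 158.12 mm² gives 324.96 mm² — area = 324.96 mm². So its area = 324.96 mm². Layer 70 (z = 17.5): the cube does not reach this height (z outside [0, 11.5]); the cone at (8.5, 4.5) contributes a regular 32-gon of circumradius 7.241 (interpolated between r1=8.5 and r2=6.5 at t=0.630) (area = (32/2)·7.241²·sin(360°/32) = 163.65 mm²); Combining (union): only the cone at (8.5, 4.5) is present, so the union is just that shape — area = 163.65 mm². So its area = 163.65 mm². Layer 44 is larger (324.96 vs 163.65 mm²).

layer 44 (z = 11 mm)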